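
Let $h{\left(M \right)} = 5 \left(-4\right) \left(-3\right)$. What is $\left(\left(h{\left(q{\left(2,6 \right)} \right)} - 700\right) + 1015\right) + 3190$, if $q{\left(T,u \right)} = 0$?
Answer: $3565$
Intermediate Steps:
$h{\left(M \right)} = 60$ ($h{\left(M \right)} = \left(-20\right) \left(-3\right) = 60$)
$\left(\left(h{\left(q{\left(2,6 \right)} \right)} - 700\right) + 1015\right) + 3190 = \left(\left(60 - 700\right) + 1015\right) + 3190 = \left(-640 + 1015\right) + 3190 = 375 + 3190 = 3565$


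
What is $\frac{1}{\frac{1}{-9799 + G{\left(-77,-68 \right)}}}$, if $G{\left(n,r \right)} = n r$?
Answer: $-4563$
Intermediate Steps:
$\frac{1}{\frac{1}{-9799 + G{\left(-77,-68 \right)}}} = \frac{1}{\frac{1}{-9799 - -5236}} = \frac{1}{\frac{1}{-9799 + 5236}} = \frac{1}{\frac{1}{-4563}} = \frac{1}{- \frac{1}{4563}} = -4563$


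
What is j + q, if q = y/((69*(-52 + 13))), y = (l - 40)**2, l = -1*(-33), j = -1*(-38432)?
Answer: 103420463/2691 ≈ 38432.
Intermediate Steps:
j = 38432
l = 33
y = 49 (y = (33 - 40)**2 = (-7)**2 = 49)
q = -49/2691 (q = 49/((69*(-52 + 13))) = 49/((69*(-39))) = 49/(-2691) = 49*(-1/2691) = -49/2691 ≈ -0.018209)
j + q = 38432 - 49/2691 = 103420463/2691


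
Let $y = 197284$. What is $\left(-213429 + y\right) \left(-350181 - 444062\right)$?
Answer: $12823053235$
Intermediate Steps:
$\left(-213429 + y\right) \left(-350181 - 444062\right) = \left(-213429 + 197284\right) \left(-350181 - 444062\right) = \left(-16145\right) \left(-794243\right) = 12823053235$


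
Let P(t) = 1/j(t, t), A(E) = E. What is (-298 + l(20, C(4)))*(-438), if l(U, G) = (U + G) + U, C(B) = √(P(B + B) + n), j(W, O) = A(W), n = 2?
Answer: 113004 - 219*√34/2 ≈ 1.1237e+5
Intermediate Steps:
j(W, O) = W
P(t) = 1/t
C(B) = √(2 + 1/(2*B)) (C(B) = √(1/(B + B) + 2) = √(1/(2*B) + 2) = √(2 + 1/(2*B)))
l(U, G) = G + 2*U (l(U, G) = (G + U) + U = G + 2*U)
(-298 + l(20, C(4)))*(-438) = (-298 + (√(8 + 2/4)/2 + 2*20))*(-438) = (-298 + (√(8 + 2*(¼))/2 + 40))*(-438) = (-298 + (√(8 + ½)/2 + 40))*(-438) = (-298 + (√(17/2)/2 + 40))*(-438) = (-298 + ((√34/2)/2 + 40))*(-438) = (-298 + (√34/4 + 40))*(-438) = (-298 + (40 + √34/4))*(-438) = (-258 + √34/4)*(-438) = 113004 - 219*√34/2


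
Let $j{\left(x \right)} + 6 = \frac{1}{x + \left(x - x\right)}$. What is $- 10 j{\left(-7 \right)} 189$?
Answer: $11610$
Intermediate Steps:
$j{\left(x \right)} = -6 + \frac{1}{x}$ ($j{\left(x \right)} = -6 + \frac{1}{x + \left(x - x\right)} = -6 + \frac{1}{x + 0} = -6 + \frac{1}{x}$)
$- 10 j{\left(-7 \right)} 189 = - 10 \left(-6 + \frac{1}{-7}\right) 189 = - 10 \left(-6 - \frac{1}{7}\right) 189 = \left(-10\right) \left(- \frac{43}{7}\right) 189 = \frac{430}{7} \cdot 189 = 11610$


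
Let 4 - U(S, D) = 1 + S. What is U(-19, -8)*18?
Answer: 396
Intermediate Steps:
U(S, D) = 3 - S (U(S, D) = 4 - (1 + S) = 4 + (-1 - S) = 3 - S)
U(-19, -8)*18 = (3 - 1*(-19))*18 = (3 + 19)*18 = 22*18 = 396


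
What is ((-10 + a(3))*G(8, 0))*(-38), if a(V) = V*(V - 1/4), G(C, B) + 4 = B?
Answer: -266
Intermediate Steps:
G(C, B) = -4 + B
a(V) = V*(-¼ + V) (a(V) = V*(V - 1*¼) = V*(V - ¼) = V*(-¼ + V))
((-10 + a(3))*G(8, 0))*(-38) = ((-10 + 3*(-¼ + 3))*(-4 + 0))*(-38) = ((-10 + 3*(11/4))*(-4))*(-38) = ((-10 + 33/4)*(-4))*(-38) = -7/4*(-4)*(-38) = 7*(-38) = -266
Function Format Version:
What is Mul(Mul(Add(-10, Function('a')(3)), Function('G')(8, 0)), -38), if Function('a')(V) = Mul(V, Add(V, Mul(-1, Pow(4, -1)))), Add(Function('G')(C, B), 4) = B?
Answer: -266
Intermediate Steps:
Function('G')(C, B) = Add(-4, B)
Function('a')(V) = Mul(V, Add(Rational(-1, 4), V)) (Function('a')(V) = Mul(V, Add(V, Mul(-1, Rational(1, 4)))) = Mul(V, Add(V, Rational(-1, 4))) = Mul(V, Add(Rational(-1, 4), V)))
Mul(Mul(Add(-10, Function('a')(3)), Function('G')(8, 0)), -38) = Mul(Mul(Add(-10, Mul(3, Add(Rational(-1, 4), 3))), Add(-4, 0)), -38) = Mul(Mul(Add(-10, Mul(3, Rational(11, 4))), -4), -38) = Mul(Mul(Add(-10, Rational(33, 4)), -4), -38) = Mul(Mul(Rational(-7, 4), -4), -38) = Mul(7, -38) = -266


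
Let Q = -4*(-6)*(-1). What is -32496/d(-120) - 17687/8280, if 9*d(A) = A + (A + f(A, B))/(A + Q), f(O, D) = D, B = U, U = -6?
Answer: 841563463/343080 ≈ 2453.0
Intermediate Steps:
B = -6
Q = -24 (Q = 24*(-1) = -24)
d(A) = A/9 + (-6 + A)/(9*(-24 + A)) (d(A) = (A + (A - 6)/(A - 24))/9 = (A + (-6 + A)/(-24 + A))/9 = A/9 + (-6 + A)/(9*(-24 + A)))
-32496/d(-120) - 17687/8280 = -32496*9*(-24 - 120)/(-6 + (-120)² - 23*(-120)) - 17687/8280 = -32496*(-1296/(-6 + 14400 + 2760)) - 17687*1/8280 = -32496/((⅑)*(-1/144)*17154) - 769/360 = -32496/(-953/72) - 769/360 = -32496*(-72/953) - 769/360 = 2339712/953 - 769/360 = 841563463/343080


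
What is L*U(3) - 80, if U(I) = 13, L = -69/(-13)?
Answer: -11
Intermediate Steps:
L = 69/13 (L = -69*(-1/13) = 69/13 ≈ 5.3077)
L*U(3) - 80 = (69/13)*13 - 80 = 69 - 80 = -11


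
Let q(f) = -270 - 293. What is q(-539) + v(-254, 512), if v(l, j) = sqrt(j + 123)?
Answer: -563 + sqrt(635) ≈ -537.80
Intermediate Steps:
v(l, j) = sqrt(123 + j)
q(f) = -563
q(-539) + v(-254, 512) = -563 + sqrt(123 + 512) = -563 + sqrt(635)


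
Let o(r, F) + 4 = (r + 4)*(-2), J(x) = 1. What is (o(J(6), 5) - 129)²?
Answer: 20449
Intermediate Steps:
o(r, F) = -12 - 2*r (o(r, F) = -4 + (r + 4)*(-2) = -4 + (4 + r)*(-2) = -4 + (-8 - 2*r) = -12 - 2*r)
(o(J(6), 5) - 129)² = ((-12 - 2*1) - 129)² = ((-12 - 2) - 129)² = (-14 - 129)² = (-143)² = 20449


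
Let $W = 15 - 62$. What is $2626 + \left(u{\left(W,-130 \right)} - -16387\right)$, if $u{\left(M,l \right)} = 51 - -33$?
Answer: $19097$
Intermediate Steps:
$W = -47$ ($W = 15 - 62 = -47$)
$u{\left(M,l \right)} = 84$ ($u{\left(M,l \right)} = 51 + 33 = 84$)
$2626 + \left(u{\left(W,-130 \right)} - -16387\right) = 2626 + \left(84 - -16387\right) = 2626 + \left(84 + 16387\right) = 2626 + 16471 = 19097$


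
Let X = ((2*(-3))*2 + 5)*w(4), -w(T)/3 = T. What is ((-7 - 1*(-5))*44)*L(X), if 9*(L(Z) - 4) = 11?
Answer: -4136/9 ≈ -459.56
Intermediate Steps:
w(T) = -3*T
X = 84 (X = ((2*(-3))*2 + 5)*(-3*4) = (-6*2 + 5)*(-12) = (-12 + 5)*(-12) = -7*(-12) = 84)
L(Z) = 47/9 (L(Z) = 4 + (1/9)*11 = 4 + 11/9 = 47/9)
((-7 - 1*(-5))*44)*L(X) = ((-7 - 1*(-5))*44)*(47/9) = ((-7 + 5)*44)*(47/9) = -2*44*(47/9) = -88*47/9 = -4136/9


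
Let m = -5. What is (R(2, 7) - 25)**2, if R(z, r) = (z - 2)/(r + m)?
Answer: 625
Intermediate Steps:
R(z, r) = (-2 + z)/(-5 + r) (R(z, r) = (z - 2)/(r - 5) = (-2 + z)/(-5 + r))
(R(2, 7) - 25)**2 = ((-2 + 2)/(-5 + 7) - 25)**2 = (0/2 - 25)**2 = ((1/2)*0 - 25)**2 = (0 - 25)**2 = (-25)**2 = 625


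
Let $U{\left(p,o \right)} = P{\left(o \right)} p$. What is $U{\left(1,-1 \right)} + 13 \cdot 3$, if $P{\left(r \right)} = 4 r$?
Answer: $35$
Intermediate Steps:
$U{\left(p,o \right)} = 4 o p$
$U{\left(1,-1 \right)} + 13 \cdot 3 = 4 \left(-1\right) 1 + 13 \cdot 3 = -4 + 39 = 35$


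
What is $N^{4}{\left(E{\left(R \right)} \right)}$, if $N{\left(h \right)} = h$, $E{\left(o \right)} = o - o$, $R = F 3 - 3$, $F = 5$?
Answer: $0$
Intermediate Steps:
$R = 12$ ($R = 5 \cdot 3 - 3 = 15 - 3 = 12$)
$E{\left(o \right)} = 0$
$N^{4}{\left(E{\left(R \right)} \right)} = 0^{4} = 0$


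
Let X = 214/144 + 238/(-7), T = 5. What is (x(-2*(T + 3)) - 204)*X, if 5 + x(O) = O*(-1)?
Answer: 451813/72 ≈ 6275.2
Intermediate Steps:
X = -2341/72 (X = 214*(1/144) + 238*(-1/7) = 107/72 - 34 = -2341/72 ≈ -32.514)
x(O) = -5 - O (x(O) = -5 + O*(-1) = -5 - O)
(x(-2*(T + 3)) - 204)*X = ((-5 - (-2)*(5 + 3)) - 204)*(-2341/72) = ((-5 - (-2)*8) - 204)*(-2341/72) = ((-5 - 1*(-16)) - 204)*(-2341/72) = ((-5 + 16) - 204)*(-2341/72) = (11 - 204)*(-2341/72) = -193*(-2341/72) = 451813/72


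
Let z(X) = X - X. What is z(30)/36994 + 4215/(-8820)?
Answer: -281/588 ≈ -0.47789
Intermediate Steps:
z(X) = 0
z(30)/36994 + 4215/(-8820) = 0/36994 + 4215/(-8820) = 0*(1/36994) + 4215*(-1/8820) = 0 - 281/588 = -281/588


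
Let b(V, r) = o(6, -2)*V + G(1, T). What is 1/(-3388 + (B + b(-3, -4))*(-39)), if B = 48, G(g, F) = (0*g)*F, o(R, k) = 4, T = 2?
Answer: -1/4792 ≈ -0.00020868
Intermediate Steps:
G(g, F) = 0 (G(g, F) = 0*F = 0)
b(V, r) = 4*V (b(V, r) = 4*V + 0 = 4*V)
1/(-3388 + (B + b(-3, -4))*(-39)) = 1/(-3388 + (48 + 4*(-3))*(-39)) = 1/(-3388 + (48 - 12)*(-39)) = 1/(-3388 + 36*(-39)) = 1/(-3388 - 1404) = 1/(-4792) = -1/4792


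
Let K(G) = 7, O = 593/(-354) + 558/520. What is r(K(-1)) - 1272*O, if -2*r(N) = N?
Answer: 5847039/7670 ≈ 762.33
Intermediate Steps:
O = -27707/46020 (O = 593*(-1/354) + 558*(1/520) = -593/354 + 279/260 = -27707/46020 ≈ -0.60206)
r(N) = -N/2
r(K(-1)) - 1272*O = -½*7 - 1272*(-27707/46020) = -7/2 + 2936942/3835 = 5847039/7670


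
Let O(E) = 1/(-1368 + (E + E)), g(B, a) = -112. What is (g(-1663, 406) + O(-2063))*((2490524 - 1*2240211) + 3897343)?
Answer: -1276086509412/2747 ≈ -4.6454e+8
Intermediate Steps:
O(E) = 1/(-1368 + 2*E)
(g(-1663, 406) + O(-2063))*((2490524 - 1*2240211) + 3897343) = (-112 + 1/(2*(-684 - 2063)))*((2490524 - 1*2240211) + 3897343) = (-112 + (1/2)/(-2747))*((2490524 - 2240211) + 3897343) = (-112 + (1/2)*(-1/2747))*(250313 + 3897343) = (-112 - 1/5494)*4147656 = -615329/5494*4147656 = -1276086509412/2747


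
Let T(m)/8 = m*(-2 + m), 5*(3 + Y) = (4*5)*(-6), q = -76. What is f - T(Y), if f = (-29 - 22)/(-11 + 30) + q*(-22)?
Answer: -87299/19 ≈ -4594.7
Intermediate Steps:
Y = -27 (Y = -3 + ((4*5)*(-6))/5 = -3 + (20*(-6))/5 = -3 + (⅕)*(-120) = -3 - 24 = -27)
T(m) = 8*m*(-2 + m) (T(m) = 8*(m*(-2 + m)) = 8*m*(-2 + m))
f = 31717/19 (f = (-29 - 22)/(-11 + 30) - 76*(-22) = -51/19 + 1672 = 31717/19 ≈ 1669.3)
f - T(Y) = 31717/19 - 8*(-27)*(-2 - 27) = 31717/19 - 8*(-27)*(-29) = 31717/19 - 1*6264 = 31717/19 - 6264 = -87299/19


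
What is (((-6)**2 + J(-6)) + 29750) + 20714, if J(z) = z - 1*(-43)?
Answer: 50537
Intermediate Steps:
J(z) = 43 + z (J(z) = z + 43 = 43 + z)
(((-6)**2 + J(-6)) + 29750) + 20714 = (((-6)**2 + (43 - 6)) + 29750) + 20714 = ((36 + 37) + 29750) + 20714 = (73 + 29750) + 20714 = 29823 + 20714 = 50537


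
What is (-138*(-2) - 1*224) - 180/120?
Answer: 101/2 ≈ 50.500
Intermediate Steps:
(-138*(-2) - 1*224) - 180/120 = (276 - 224) - 180/120 = 52 - 1*3/2 = 52 - 3/2 = 101/2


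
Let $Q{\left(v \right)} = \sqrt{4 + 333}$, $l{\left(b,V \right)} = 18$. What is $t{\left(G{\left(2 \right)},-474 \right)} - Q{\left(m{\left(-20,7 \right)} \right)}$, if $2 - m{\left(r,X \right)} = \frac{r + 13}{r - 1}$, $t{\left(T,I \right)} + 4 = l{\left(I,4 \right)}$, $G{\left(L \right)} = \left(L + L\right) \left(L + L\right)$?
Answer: $14 - \sqrt{337} \approx -4.3576$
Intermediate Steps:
$G{\left(L \right)} = 4 L^{2}$ ($G{\left(L \right)} = 2 L 2 L = 4 L^{2}$)
$t{\left(T,I \right)} = 14$ ($t{\left(T,I \right)} = -4 + 18 = 14$)
$m{\left(r,X \right)} = 2 - \frac{13 + r}{-1 + r}$ ($m{\left(r,X \right)} = 2 - \frac{r + 13}{r - 1} = 2 - \frac{13 + r}{-1 + r}$)
$Q{\left(v \right)} = \sqrt{337}$
$t{\left(G{\left(2 \right)},-474 \right)} - Q{\left(m{\left(-20,7 \right)} \right)} = 14 - \sqrt{337}$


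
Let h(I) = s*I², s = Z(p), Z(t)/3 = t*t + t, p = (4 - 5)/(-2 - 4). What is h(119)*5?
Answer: 495635/12 ≈ 41303.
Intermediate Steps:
p = ⅙ (p = -1/(-6) = -1*(-⅙) = ⅙ ≈ 0.16667)
Z(t) = 3*t + 3*t² (Z(t) = 3*(t*t + t) = 3*(t² + t) = 3*(t + t²) = 3*t + 3*t²)
s = 7/12 (s = 3*(⅙)*(1 + ⅙) = 3*(⅙)*(7/6) = 7/12 ≈ 0.58333)
h(I) = 7*I²/12
h(119)*5 = ((7/12)*119²)*5 = ((7/12)*14161)*5 = (99127/12)*5 = 495635/12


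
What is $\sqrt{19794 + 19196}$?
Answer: $\sqrt{38990} \approx 197.46$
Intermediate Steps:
$\sqrt{19794 + 19196} = \sqrt{38990}$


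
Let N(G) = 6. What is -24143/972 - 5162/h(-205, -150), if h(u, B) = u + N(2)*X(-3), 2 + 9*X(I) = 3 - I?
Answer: 397591/590004 ≈ 0.67388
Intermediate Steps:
X(I) = 1/9 - I/9 (X(I) = -2/9 + (3 - I)/9 = -2/9 + (1/3 - I/9) = 1/9 - I/9)
h(u, B) = 8/3 + u (h(u, B) = u + 6*(1/9 - 1/9*(-3)) = u + 6*(1/9 + 1/3) = u + 6*(4/9) = u + 8/3 = 8/3 + u)
-24143/972 - 5162/h(-205, -150) = -24143/972 - 5162/(8/3 - 205) = -24143*1/972 - 5162/(-607/3) = -24143/972 - 5162*(-3/607) = -24143/972 + 15486/607 = 397591/590004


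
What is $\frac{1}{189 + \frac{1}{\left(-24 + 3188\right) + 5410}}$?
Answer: $\frac{8574}{1620487} \approx 0.005291$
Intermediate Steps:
$\frac{1}{189 + \frac{1}{\left(-24 + 3188\right) + 5410}} = \frac{1}{189 + \frac{1}{3164 + 5410}} = \frac{1}{189 + \frac{1}{8574}} = \frac{1}{\frac{1620487}{8574}} = \frac{8574}{1620487}$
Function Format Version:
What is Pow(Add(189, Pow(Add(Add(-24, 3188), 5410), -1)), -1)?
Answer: Rational(8574, 1620487) ≈ 0.0052910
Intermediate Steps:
Pow(Add(189, Pow(Add(Add(-24, 3188), 5410), -1)), -1) = Pow(Add(189, Pow(Add(3164, 5410), -1)), -1) = Pow(Add(189, Pow(8574, -1)), -1) = Pow(Add(189, Rational(1, 8574)), -1) = Pow(Rational(1620487, 8574), -1) = Rational(8574, 1620487)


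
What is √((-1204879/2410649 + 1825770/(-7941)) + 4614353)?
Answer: 2*√46968314940367577123275202/6380987903 ≈ 2148.1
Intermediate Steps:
√((-1204879/2410649 + 1825770/(-7941)) + 4614353) = √((-1204879*1/2410649 + 1825770*(-1/7941)) + 4614353) = √((-1204879/2410649 - 608590/2647) + 4614353) = √(-1470286189623/6380987903 + 4614353) = √(29442660386982136/6380987903) = 2*√46968314940367577123275202/6380987903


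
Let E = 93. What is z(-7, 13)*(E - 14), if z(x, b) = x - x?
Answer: 0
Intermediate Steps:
z(x, b) = 0
z(-7, 13)*(E - 14) = 0*(93 - 14) = 0*79 = 0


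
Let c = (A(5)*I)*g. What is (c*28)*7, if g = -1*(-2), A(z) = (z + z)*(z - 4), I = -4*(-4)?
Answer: 62720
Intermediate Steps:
I = 16
A(z) = 2*z*(-4 + z) (A(z) = (2*z)*(-4 + z) = 2*z*(-4 + z))
g = 2
c = 320 (c = ((2*5*(-4 + 5))*16)*2 = ((2*5*1)*16)*2 = (10*16)*2 = 160*2 = 320)
(c*28)*7 = (320*28)*7 = 8960*7 = 62720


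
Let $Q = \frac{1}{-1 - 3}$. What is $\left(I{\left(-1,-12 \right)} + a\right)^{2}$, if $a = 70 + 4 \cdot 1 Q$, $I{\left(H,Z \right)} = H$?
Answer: $4624$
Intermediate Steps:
$Q = - \frac{1}{4}$ ($Q = \frac{1}{-4} = - \frac{1}{4} \approx -0.25$)
$a = 69$ ($a = 70 + 4 \cdot 1 \left(- \frac{1}{4}\right) = 70 + 4 \left(- \frac{1}{4}\right) = 70 - 1 = 69$)
$\left(I{\left(-1,-12 \right)} + a\right)^{2} = \left(-1 + 69\right)^{2} = 68^{2} = 4624$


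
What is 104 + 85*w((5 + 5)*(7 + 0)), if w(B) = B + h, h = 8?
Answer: 6734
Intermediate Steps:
w(B) = 8 + B (w(B) = B + 8 = 8 + B)
104 + 85*w((5 + 5)*(7 + 0)) = 104 + 85*(8 + (5 + 5)*(7 + 0)) = 104 + 85*(8 + 10*7) = 104 + 85*(8 + 70) = 104 + 85*78 = 104 + 6630 = 6734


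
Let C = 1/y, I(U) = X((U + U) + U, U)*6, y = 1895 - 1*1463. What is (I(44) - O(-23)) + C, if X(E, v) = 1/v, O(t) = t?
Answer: 109955/4752 ≈ 23.139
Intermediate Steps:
y = 432 (y = 1895 - 1463 = 432)
X(E, v) = 1/v
I(U) = 6/U
C = 1/432 ≈ 0.0023148
(I(44) - O(-23)) + C = (6/44 - 1*(-23)) + 1/432 = (6*(1/44) + 23) + 1/432 = (3/22 + 23) + 1/432 = 509/22 + 1/432 = 109955/4752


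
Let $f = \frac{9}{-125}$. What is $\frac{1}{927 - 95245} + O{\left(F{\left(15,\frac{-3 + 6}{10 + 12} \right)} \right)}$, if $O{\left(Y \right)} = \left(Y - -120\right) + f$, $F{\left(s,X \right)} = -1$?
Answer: $\frac{1402131263}{11789750} \approx 118.93$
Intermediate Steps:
$f = - \frac{9}{125}$ ($f = 9 \left(- \frac{1}{125}\right) = - \frac{9}{125} \approx -0.072$)
$O{\left(Y \right)} = \frac{14991}{125} + Y$ ($O{\left(Y \right)} = \left(Y - -120\right) - \frac{9}{125} = \left(Y + 120\right) - \frac{9}{125} = \left(120 + Y\right) - \frac{9}{125} = \frac{14991}{125} + Y$)
$\frac{1}{927 - 95245} + O{\left(F{\left(15,\frac{-3 + 6}{10 + 12} \right)} \right)} = \frac{1}{927 - 95245} + \left(\frac{14991}{125} - 1\right) = \frac{1}{-94318} + \frac{14866}{125} = - \frac{1}{94318} + \frac{14866}{125} = \frac{1402131263}{11789750}$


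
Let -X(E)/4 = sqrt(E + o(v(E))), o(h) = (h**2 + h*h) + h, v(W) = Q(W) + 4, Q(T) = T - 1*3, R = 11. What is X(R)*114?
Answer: -456*sqrt(311) ≈ -8041.6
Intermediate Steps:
Q(T) = -3 + T (Q(T) = T - 3 = -3 + T)
v(W) = 1 + W (v(W) = (-3 + W) + 4 = 1 + W)
o(h) = h + 2*h**2 (o(h) = (h**2 + h**2) + h = 2*h**2 + h = h + 2*h**2)
X(E) = -4*sqrt(E + (1 + E)*(3 + 2*E)) (X(E) = -4*sqrt(E + (1 + E)*(1 + 2*(1 + E))) = -4*sqrt(E + (1 + E)*(1 + (2 + 2*E))) = -4*sqrt(E + (1 + E)*(3 + 2*E)))
X(R)*114 = -4*sqrt(11 + (1 + 11)*(3 + 2*11))*114 = -4*sqrt(11 + 12*(3 + 22))*114 = -4*sqrt(11 + 12*25)*114 = -4*sqrt(11 + 300)*114 = -4*sqrt(311)*114 = -456*sqrt(311)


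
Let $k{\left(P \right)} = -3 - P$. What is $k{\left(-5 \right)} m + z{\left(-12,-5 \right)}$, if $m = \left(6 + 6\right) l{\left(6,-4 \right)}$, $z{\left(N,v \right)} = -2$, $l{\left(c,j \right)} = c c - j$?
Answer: $958$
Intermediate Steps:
$l{\left(c,j \right)} = c^{2} - j$
$m = 480$ ($m = \left(6 + 6\right) \left(6^{2} - -4\right) = 12 \left(36 + 4\right) = 12 \cdot 40 = 480$)
$k{\left(-5 \right)} m + z{\left(-12,-5 \right)} = \left(-3 - -5\right) 480 - 2 = \left(-3 + 5\right) 480 - 2 = 2 \cdot 480 - 2 = 960 - 2 = 958$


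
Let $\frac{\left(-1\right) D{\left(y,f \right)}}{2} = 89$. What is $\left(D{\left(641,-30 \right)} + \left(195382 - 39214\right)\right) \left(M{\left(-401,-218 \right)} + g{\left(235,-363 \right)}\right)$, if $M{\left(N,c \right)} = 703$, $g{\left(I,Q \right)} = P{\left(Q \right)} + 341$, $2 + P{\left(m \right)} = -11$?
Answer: $160825690$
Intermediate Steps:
$P{\left(m \right)} = -13$ ($P{\left(m \right)} = -2 - 11 = -13$)
$g{\left(I,Q \right)} = 328$ ($g{\left(I,Q \right)} = -13 + 341 = 328$)
$D{\left(y,f \right)} = -178$ ($D{\left(y,f \right)} = \left(-2\right) 89 = -178$)
$\left(D{\left(641,-30 \right)} + \left(195382 - 39214\right)\right) \left(M{\left(-401,-218 \right)} + g{\left(235,-363 \right)}\right) = \left(-178 + \left(195382 - 39214\right)\right) \left(703 + 328\right) = \left(-178 + \left(195382 - 39214\right)\right) 1031 = \left(-178 + 156168\right) 1031 = 155990 \cdot 1031 = 160825690$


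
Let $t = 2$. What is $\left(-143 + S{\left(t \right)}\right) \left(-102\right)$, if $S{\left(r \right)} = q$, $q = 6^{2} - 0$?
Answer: $10914$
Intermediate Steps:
$q = 36$ ($q = 36 + 0 = 36$)
$S{\left(r \right)} = 36$
$\left(-143 + S{\left(t \right)}\right) \left(-102\right) = \left(-143 + 36\right) \left(-102\right) = \left(-107\right) \left(-102\right) = 10914$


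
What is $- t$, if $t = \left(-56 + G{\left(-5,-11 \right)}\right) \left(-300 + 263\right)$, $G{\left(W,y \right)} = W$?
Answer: $-2257$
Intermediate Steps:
$t = 2257$ ($t = \left(-56 - 5\right) \left(-300 + 263\right) = \left(-61\right) \left(-37\right) = 2257$)
$- t = \left(-1\right) 2257 = -2257$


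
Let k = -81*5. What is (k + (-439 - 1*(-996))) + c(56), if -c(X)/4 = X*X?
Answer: -12392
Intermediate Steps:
c(X) = -4*X² (c(X) = -4*X*X = -4*X²)
k = -405
(k + (-439 - 1*(-996))) + c(56) = (-405 + (-439 - 1*(-996))) - 4*56² = (-405 + (-439 + 996)) - 4*3136 = (-405 + 557) - 12544 = 152 - 12544 = -12392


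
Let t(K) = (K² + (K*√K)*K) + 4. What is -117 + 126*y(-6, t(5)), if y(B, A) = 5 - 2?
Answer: 261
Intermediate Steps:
t(K) = 4 + K² + K^(5/2) (t(K) = (K² + K^(3/2)*K) + 4 = (K² + K^(5/2)) + 4 = 4 + K² + K^(5/2))
y(B, A) = 3
-117 + 126*y(-6, t(5)) = -117 + 126*3 = -117 + 378 = 261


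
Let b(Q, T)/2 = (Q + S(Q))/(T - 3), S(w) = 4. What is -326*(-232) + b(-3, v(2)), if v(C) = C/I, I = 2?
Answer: 75631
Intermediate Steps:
v(C) = C/2
b(Q, T) = 2*(4 + Q)/(-3 + T) (b(Q, T) = 2*((Q + 4)/(T - 3)) = 2*((4 + Q)/(-3 + T)) = 2*(4 + Q)/(-3 + T))
-326*(-232) + b(-3, v(2)) = -326*(-232) + 2*(4 - 3)/(-3 + (½)*2) = 75632 + 2*1/(-3 + 1) = 75632 + 2*1/(-2) = 75632 + 2*(-½)*1 = 75632 - 1 = 75631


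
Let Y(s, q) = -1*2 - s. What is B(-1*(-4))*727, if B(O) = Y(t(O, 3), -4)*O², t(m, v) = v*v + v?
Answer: -162848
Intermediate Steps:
t(m, v) = v + v² (t(m, v) = v² + v = v + v²)
Y(s, q) = -2 - s
B(O) = -14*O² (B(O) = (-2 - 3*(1 + 3))*O² = (-2 - 3*4)*O² = (-2 - 1*12)*O² = (-2 - 12)*O² = -14*O²)
B(-1*(-4))*727 = -14*(-1*(-4))²*727 = -14*4²*727 = -14*16*727 = -224*727 = -162848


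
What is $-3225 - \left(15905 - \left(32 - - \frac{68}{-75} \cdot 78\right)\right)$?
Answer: $- \frac{479218}{25} \approx -19169.0$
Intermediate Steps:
$-3225 - \left(15905 - \left(32 - - \frac{68}{-75} \cdot 78\right)\right) = -3225 - \left(15905 - \left(32 - \left(-68\right) \left(- \frac{1}{75}\right) 78\right)\right) = -3225 - \left(15905 + \left(\frac{68}{75} \cdot 78 - 32\right)\right) = -3225 - \left(15905 + \left(\frac{1768}{25} - 32\right)\right) = -3225 - \left(15905 + \frac{968}{25}\right) = -3225 - \frac{398593}{25} = - \frac{479218}{25}$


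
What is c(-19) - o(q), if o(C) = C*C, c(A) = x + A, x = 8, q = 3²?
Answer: -92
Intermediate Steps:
q = 9
c(A) = 8 + A
o(C) = C²
c(-19) - o(q) = (8 - 19) - 1*9² = -11 - 1*81 = -11 - 81 = -92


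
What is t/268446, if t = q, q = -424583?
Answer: -424583/268446 ≈ -1.5816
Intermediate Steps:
t = -424583
t/268446 = -424583/268446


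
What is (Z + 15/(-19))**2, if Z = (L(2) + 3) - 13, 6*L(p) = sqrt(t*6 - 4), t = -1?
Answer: 754645/6498 - 205*I*sqrt(10)/57 ≈ 116.14 - 11.373*I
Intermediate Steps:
L(p) = I*sqrt(10)/6 (L(p) = sqrt(-1*6 - 4)/6 = sqrt(-6 - 4)/6 = sqrt(-10)/6 = (I*sqrt(10))/6 = I*sqrt(10)/6)
Z = -10 + I*sqrt(10)/6 (Z = (I*sqrt(10)/6 + 3) - 13 = (3 + I*sqrt(10)/6) - 13 = -10 + I*sqrt(10)/6 ≈ -10.0 + 0.52705*I)
(Z + 15/(-19))**2 = ((-10 + I*sqrt(10)/6) + 15/(-19))**2 = ((-10 + I*sqrt(10)/6) + 15*(-1/19))**2 = ((-10 + I*sqrt(10)/6) - 15/19)**2 = (-205/19 + I*sqrt(10)/6)**2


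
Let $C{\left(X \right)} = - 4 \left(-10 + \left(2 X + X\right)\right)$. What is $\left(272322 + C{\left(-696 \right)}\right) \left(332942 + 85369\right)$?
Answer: $117425754054$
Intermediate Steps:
$C{\left(X \right)} = 40 - 12 X$ ($C{\left(X \right)} = - 4 \left(-10 + 3 X\right) = 40 - 12 X$)
$\left(272322 + C{\left(-696 \right)}\right) \left(332942 + 85369\right) = \left(272322 + \left(40 - -8352\right)\right) \left(332942 + 85369\right) = \left(272322 + \left(40 + 8352\right)\right) 418311 = \left(272322 + 8392\right) 418311 = 280714 \cdot 418311 = 117425754054$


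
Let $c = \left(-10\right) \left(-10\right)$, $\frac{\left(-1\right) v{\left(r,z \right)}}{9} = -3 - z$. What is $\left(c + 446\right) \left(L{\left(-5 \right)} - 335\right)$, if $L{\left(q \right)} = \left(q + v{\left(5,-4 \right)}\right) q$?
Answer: $-144690$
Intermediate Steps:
$v{\left(r,z \right)} = 27 + 9 z$ ($v{\left(r,z \right)} = - 9 \left(-3 - z\right) = 27 + 9 z$)
$c = 100$
$L{\left(q \right)} = q \left(-9 + q\right)$ ($L{\left(q \right)} = \left(q + \left(27 + 9 \left(-4\right)\right)\right) q = \left(q + \left(27 - 36\right)\right) q = \left(q - 9\right) q = \left(-9 + q\right) q = q \left(-9 + q\right)$)
$\left(c + 446\right) \left(L{\left(-5 \right)} - 335\right) = \left(100 + 446\right) \left(- 5 \left(-9 - 5\right) - 335\right) = 546 \left(\left(-5\right) \left(-14\right) - 335\right) = 546 \left(70 - 335\right) = 546 \left(-265\right) = -144690$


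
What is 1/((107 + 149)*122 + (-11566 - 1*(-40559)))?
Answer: 1/60225 ≈ 1.6604e-5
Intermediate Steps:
1/((107 + 149)*122 + (-11566 - 1*(-40559))) = 1/(256*122 + (-11566 + 40559)) = 1/(31232 + 28993) = 1/60225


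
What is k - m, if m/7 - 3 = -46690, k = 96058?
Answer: 422867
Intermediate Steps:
m = -326809 (m = 21 + 7*(-46690) = 21 - 326830 = -326809)
k - m = 96058 - 1*(-326809) = 96058 + 326809 = 422867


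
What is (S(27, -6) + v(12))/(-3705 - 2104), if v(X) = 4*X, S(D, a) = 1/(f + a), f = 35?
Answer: -1393/168461 ≈ -0.0082690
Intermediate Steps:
S(D, a) = 1/(35 + a)
(S(27, -6) + v(12))/(-3705 - 2104) = (1/(35 - 6) + 4*12)/(-3705 - 2104) = (1/29 + 48)/(-5809) = (1/29 + 48)*(-1/5809) = (1393/29)*(-1/5809) = -1393/168461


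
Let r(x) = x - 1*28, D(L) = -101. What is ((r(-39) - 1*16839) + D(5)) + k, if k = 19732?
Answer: 2725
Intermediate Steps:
r(x) = -28 + x (r(x) = x - 28 = -28 + x)
((r(-39) - 1*16839) + D(5)) + k = (((-28 - 39) - 1*16839) - 101) + 19732 = ((-67 - 16839) - 101) + 19732 = (-16906 - 101) + 19732 = -17007 + 19732 = 2725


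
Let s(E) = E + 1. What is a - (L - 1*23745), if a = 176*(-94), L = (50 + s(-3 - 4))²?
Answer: 5265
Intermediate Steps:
s(E) = 1 + E
L = 1936 (L = (50 + (1 + (-3 - 4)))² = (50 + (1 - 7))² = (50 - 6)² = 44² = 1936)
a = -16544
a - (L - 1*23745) = -16544 - (1936 - 1*23745) = -16544 - (1936 - 23745) = -16544 - 1*(-21809) = -16544 + 21809 = 5265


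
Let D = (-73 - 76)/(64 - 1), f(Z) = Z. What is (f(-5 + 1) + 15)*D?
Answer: -1639/63 ≈ -26.016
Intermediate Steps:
D = -149/63 ≈ -2.3651
(f(-5 + 1) + 15)*D = ((-5 + 1) + 15)*(-149/63) = (-4 + 15)*(-149/63) = 11*(-149/63) = -1639/63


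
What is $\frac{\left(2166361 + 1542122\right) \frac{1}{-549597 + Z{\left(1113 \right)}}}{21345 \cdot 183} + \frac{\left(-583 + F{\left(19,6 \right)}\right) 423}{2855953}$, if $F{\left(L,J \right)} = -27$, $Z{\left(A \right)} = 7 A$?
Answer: $- \frac{182032288755174533}{2014748589156836310} \approx -0.09035$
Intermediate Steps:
$\frac{\left(2166361 + 1542122\right) \frac{1}{-549597 + Z{\left(1113 \right)}}}{21345 \cdot 183} + \frac{\left(-583 + F{\left(19,6 \right)}\right) 423}{2855953} = \frac{\left(2166361 + 1542122\right) \frac{1}{-549597 + 7 \cdot 1113}}{21345 \cdot 183} + \frac{\left(-583 - 27\right) 423}{2855953} = \frac{3708483 \frac{1}{-549597 + 7791}}{3906135} + \left(-610\right) 423 \cdot \frac{1}{2855953} = \frac{3708483}{-541806} \cdot \frac{1}{3906135} - \frac{258030}{2855953} = 3708483 \left(- \frac{1}{541806}\right) \frac{1}{3906135} - \frac{258030}{2855953} = \left(- \frac{1236161}{180602}\right) \frac{1}{3906135} - \frac{258030}{2855953} = - \frac{1236161}{705455793270} - \frac{258030}{2855953} = - \frac{182032288755174533}{2014748589156836310}$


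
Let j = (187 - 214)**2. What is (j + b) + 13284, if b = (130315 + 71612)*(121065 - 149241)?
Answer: -5689481139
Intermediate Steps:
b = -5689495152 (b = 201927*(-28176) = -5689495152)
j = 729 (j = (-27)**2 = 729)
(j + b) + 13284 = (729 - 5689495152) + 13284 = -5689494423 + 13284 = -5689481139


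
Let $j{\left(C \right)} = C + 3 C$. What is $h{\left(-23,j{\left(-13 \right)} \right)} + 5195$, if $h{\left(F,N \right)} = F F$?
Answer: $5724$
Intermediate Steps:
$j{\left(C \right)} = 4 C$
$h{\left(F,N \right)} = F^{2}$
$h{\left(-23,j{\left(-13 \right)} \right)} + 5195 = \left(-23\right)^{2} + 5195 = 529 + 5195 = 5724$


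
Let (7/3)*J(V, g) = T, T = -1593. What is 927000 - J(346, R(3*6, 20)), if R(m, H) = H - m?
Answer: 6493779/7 ≈ 9.2768e+5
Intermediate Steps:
J(V, g) = -4779/7 (J(V, g) = (3/7)*(-1593) = -4779/7)
927000 - J(346, R(3*6, 20)) = 927000 - 1*(-4779/7) = 927000 + 4779/7 = 6493779/7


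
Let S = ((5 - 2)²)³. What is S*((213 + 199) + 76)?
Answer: 355752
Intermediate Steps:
S = 729 (S = (3²)³ = 9³ = 729)
S*((213 + 199) + 76) = 729*((213 + 199) + 76) = 729*(412 + 76) = 729*488 = 355752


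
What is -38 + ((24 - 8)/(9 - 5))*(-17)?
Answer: -106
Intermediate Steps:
-38 + ((24 - 8)/(9 - 5))*(-17) = -38 + (16/4)*(-17) = -38 + (16*(¼))*(-17) = -38 + 4*(-17) = -38 - 68 = -106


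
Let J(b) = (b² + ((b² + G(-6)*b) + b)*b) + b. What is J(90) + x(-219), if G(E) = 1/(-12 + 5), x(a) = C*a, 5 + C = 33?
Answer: 5166006/7 ≈ 7.3800e+5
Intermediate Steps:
C = 28 (C = -5 + 33 = 28)
x(a) = 28*a
G(E) = -⅐ (G(E) = 1/(-7) = -⅐)
J(b) = b + b² + b*(b² + 6*b/7) (J(b) = (b² + ((b² - b/7) + b)*b) + b = (b² + (b² + 6*b/7)*b) + b = (b² + b*(b² + 6*b/7)) + b = b + b² + b*(b² + 6*b/7))
J(90) + x(-219) = 90*(1 + 90² + (13/7)*90) + 28*(-219) = 90*(1 + 8100 + 1170/7) - 6132 = 90*(57877/7) - 6132 = 5208930/7 - 6132 = 5166006/7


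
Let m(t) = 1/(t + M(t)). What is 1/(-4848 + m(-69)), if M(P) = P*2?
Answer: -207/1003537 ≈ -0.00020627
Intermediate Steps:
M(P) = 2*P
m(t) = 1/(3*t) (m(t) = 1/(t + 2*t) = 1/(3*t))
1/(-4848 + m(-69)) = 1/(-4848 + (1/3)/(-69)) = 1/(-4848 + (1/3)*(-1/69)) = 1/(-4848 - 1/207) = 1/(-1003537/207) = -207/1003537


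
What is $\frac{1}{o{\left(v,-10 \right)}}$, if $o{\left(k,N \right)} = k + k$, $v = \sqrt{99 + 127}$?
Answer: $\frac{\sqrt{226}}{452} \approx 0.03326$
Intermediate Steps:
$v = \sqrt{226} \approx 15.033$
$o{\left(k,N \right)} = 2 k$
$\frac{1}{o{\left(v,-10 \right)}} = \frac{1}{2 \sqrt{226}} = \frac{\sqrt{226}}{452}$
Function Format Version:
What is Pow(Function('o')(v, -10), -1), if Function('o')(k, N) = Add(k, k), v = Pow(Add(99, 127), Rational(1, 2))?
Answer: Mul(Rational(1, 452), Pow(226, Rational(1, 2))) ≈ 0.033260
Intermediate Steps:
v = Pow(226, Rational(1, 2)) ≈ 15.033
Function('o')(k, N) = Mul(2, k)
Pow(Function('o')(v, -10), -1) = Pow(Mul(2, Pow(226, Rational(1, 2))), -1) = Mul(Rational(1, 452), Pow(226, Rational(1, 2)))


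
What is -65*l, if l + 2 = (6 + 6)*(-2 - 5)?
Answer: 5590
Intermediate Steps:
l = -86 (l = -2 + (6 + 6)*(-2 - 5) = -2 + 12*(-7) = -2 - 84 = -86)
-65*l = -65*(-86) = 5590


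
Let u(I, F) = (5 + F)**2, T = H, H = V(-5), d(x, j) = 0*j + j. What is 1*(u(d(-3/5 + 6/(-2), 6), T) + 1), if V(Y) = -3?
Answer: 5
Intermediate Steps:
d(x, j) = j (d(x, j) = 0 + j = j)
H = -3
T = -3
1*(u(d(-3/5 + 6/(-2), 6), T) + 1) = 1*((5 - 3)**2 + 1) = 1*(2**2 + 1) = 1*(4 + 1) = 1*5 = 5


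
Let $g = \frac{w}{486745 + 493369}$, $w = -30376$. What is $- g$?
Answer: $\frac{15188}{490057} \approx 0.030992$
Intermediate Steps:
$g = - \frac{15188}{490057}$ ($g = - \frac{30376}{486745 + 493369} = - \frac{30376}{980114} = \left(-30376\right) \frac{1}{980114} = - \frac{15188}{490057} \approx -0.030992$)
$- g = \left(-1\right) \left(- \frac{15188}{490057}\right) = \frac{15188}{490057}$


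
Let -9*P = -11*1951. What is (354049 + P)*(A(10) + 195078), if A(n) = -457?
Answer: 624325095142/9 ≈ 6.9369e+10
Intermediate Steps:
P = 21461/9 (P = -(-11)*1951/9 = -⅑*(-21461) = 21461/9 ≈ 2384.6)
(354049 + P)*(A(10) + 195078) = (354049 + 21461/9)*(-457 + 195078) = (3207902/9)*194621 = 624325095142/9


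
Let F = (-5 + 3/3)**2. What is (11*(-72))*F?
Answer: -12672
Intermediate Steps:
F = 16 (F = (-5 + 3*(1/3))**2 = (-5 + 1)**2 = (-4)**2 = 16)
(11*(-72))*F = (11*(-72))*16 = -792*16 = -12672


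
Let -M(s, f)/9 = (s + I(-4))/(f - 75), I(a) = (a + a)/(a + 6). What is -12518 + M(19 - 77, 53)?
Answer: -137977/11 ≈ -12543.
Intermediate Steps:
I(a) = 2*a/(6 + a) (I(a) = (2*a)/(6 + a) = 2*a/(6 + a))
M(s, f) = -9*(-4 + s)/(-75 + f) (M(s, f) = -9*(s + 2*(-4)/(6 - 4))/(f - 75) = -9*(s + 2*(-4)/2)/(-75 + f) = -9*(s + 2*(-4)*(½))/(-75 + f) = -9*(s - 4)/(-75 + f) = -9*(-4 + s)/(-75 + f))
-12518 + M(19 - 77, 53) = -12518 + 9*(4 - (19 - 77))/(-75 + 53) = -12518 + 9*(4 - 1*(-58))/(-22) = -12518 + 9*(-1/22)*(4 + 58) = -12518 + 9*(-1/22)*62 = -12518 - 279/11 = -137977/11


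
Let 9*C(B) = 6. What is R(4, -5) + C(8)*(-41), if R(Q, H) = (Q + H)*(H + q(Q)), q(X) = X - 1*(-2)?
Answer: -85/3 ≈ -28.333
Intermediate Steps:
C(B) = 2/3 (C(B) = (1/9)*6 = 2/3)
q(X) = 2 + X (q(X) = X + 2 = 2 + X)
R(Q, H) = (H + Q)*(2 + H + Q) (R(Q, H) = (Q + H)*(H + (2 + Q)) = (H + Q)*(2 + H + Q))
R(4, -5) + C(8)*(-41) = ((-5)**2 - 5*4 - 5*(2 + 4) + 4*(2 + 4)) + (2/3)*(-41) = (25 - 20 - 5*6 + 4*6) - 82/3 = (25 - 20 - 30 + 24) - 82/3 = -1 - 82/3 = -85/3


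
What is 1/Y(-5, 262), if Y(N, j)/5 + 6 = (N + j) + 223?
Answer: 1/2370 ≈ 0.00042194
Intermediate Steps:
Y(N, j) = 1085 + 5*N + 5*j (Y(N, j) = -30 + 5*((N + j) + 223) = -30 + 5*(223 + N + j) = -30 + (1115 + 5*N + 5*j) = 1085 + 5*N + 5*j)
1/Y(-5, 262) = 1/(1085 + 5*(-5) + 5*262) = 1/(1085 - 25 + 1310) = 1/2370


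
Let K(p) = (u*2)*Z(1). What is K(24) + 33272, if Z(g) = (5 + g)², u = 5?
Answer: 33632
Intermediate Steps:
K(p) = 360 (K(p) = (5*2)*(5 + 1)² = 10*6² = 10*36 = 360)
K(24) + 33272 = 360 + 33272 = 33632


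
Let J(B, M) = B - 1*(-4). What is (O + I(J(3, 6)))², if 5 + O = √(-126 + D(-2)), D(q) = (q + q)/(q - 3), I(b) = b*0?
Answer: (25 - I*√3130)²/25 ≈ -100.2 - 111.89*I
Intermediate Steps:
J(B, M) = 4 + B (J(B, M) = B + 4 = 4 + B)
I(b) = 0
D(q) = 2*q/(-3 + q) (D(q) = (2*q)/(-3 + q) = 2*q/(-3 + q))
O = -5 + I*√3130/5 (O = -5 + √(-126 + 2*(-2)/(-3 - 2)) = -5 + √(-126 + 2*(-2)/(-5)) = -5 + √(-126 + 2*(-2)*(-⅕)) = -5 + √(-126 + ⅘) = -5 + √(-626/5) = -5 + I*√3130/5 ≈ -5.0 + 11.189*I)
(O + I(J(3, 6)))² = ((-5 + I*√3130/5) + 0)² = (-5 + I*√3130/5)²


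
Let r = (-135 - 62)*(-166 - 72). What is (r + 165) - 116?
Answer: 46935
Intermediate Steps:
r = 46886 (r = -197*(-238) = 46886)
(r + 165) - 116 = (46886 + 165) - 116 = 47051 - 116 = 46935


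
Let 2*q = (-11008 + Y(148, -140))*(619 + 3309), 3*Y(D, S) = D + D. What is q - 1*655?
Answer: -64279757/3 ≈ -2.1427e+7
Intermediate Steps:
Y(D, S) = 2*D/3 (Y(D, S) = (D + D)/3 = (2*D)/3 = 2*D/3)
q = -64277792/3 (q = ((-11008 + (⅔)*148)*(619 + 3309))/2 = ((-11008 + 296/3)*3928)/2 = (-32728/3*3928)/2 = (½)*(-128555584/3) = -64277792/3 ≈ -2.1426e+7)
q - 1*655 = -64277792/3 - 1*655 = -64277792/3 - 655 = -64279757/3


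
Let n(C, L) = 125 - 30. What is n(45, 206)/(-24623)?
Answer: -95/24623 ≈ -0.0038582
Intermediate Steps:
n(C, L) = 95
n(45, 206)/(-24623) = 95/(-24623) = 95*(-1/24623) = -95/24623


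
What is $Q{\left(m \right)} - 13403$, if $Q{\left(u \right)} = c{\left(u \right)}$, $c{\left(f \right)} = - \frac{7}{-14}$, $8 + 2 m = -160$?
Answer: $- \frac{26805}{2} \approx -13403.0$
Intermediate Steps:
$m = -84$ ($m = -4 + \frac{1}{2} \left(-160\right) = -4 - 80 = -84$)
$c{\left(f \right)} = \frac{1}{2}$ ($c{\left(f \right)} = \left(-7\right) \left(- \frac{1}{14}\right) = \frac{1}{2}$)
$Q{\left(u \right)} = \frac{1}{2}$
$Q{\left(m \right)} - 13403 = \frac{1}{2} - 13403 = - \frac{26805}{2}$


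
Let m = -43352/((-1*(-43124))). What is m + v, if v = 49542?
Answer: 534101464/10781 ≈ 49541.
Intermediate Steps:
m = -10838/10781 (m = -43352/43124 = -43352*1/43124 = -10838/10781 ≈ -1.0053)
m + v = -10838/10781 + 49542 = 534101464/10781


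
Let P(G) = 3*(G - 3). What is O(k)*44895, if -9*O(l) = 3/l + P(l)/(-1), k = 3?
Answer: -14965/3 ≈ -4988.3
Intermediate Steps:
P(G) = -9 + 3*G (P(G) = 3*(-3 + G) = -9 + 3*G)
O(l) = -1 - 1/(3*l) + l/3 (O(l) = -(3/l + (-9 + 3*l)/(-1))/9 = -(3/l + (-9 + 3*l)*(-1))/9 = -(3/l + (9 - 3*l))/9 = -(9 - 3*l + 3/l)/9 = -1 - 1/(3*l) + l/3)
O(k)*44895 = ((1/3)*(-1 + 3*(-3 + 3))/3)*44895 = ((1/3)*(1/3)*(-1 + 3*0))*44895 = ((1/3)*(1/3)*(-1 + 0))*44895 = ((1/3)*(1/3)*(-1))*44895 = -1/9*44895 = -14965/3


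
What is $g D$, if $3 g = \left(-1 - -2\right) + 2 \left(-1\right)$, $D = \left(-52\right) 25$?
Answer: $\frac{1300}{3} \approx 433.33$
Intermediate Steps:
$D = -1300$
$g = - \frac{1}{3}$ ($g = \frac{\left(-1 - -2\right) + 2 \left(-1\right)}{3} = \frac{\left(-1 + 2\right) - 2}{3} = \frac{1 - 2}{3} = \frac{1}{3} \left(-1\right) = - \frac{1}{3} \approx -0.33333$)
$g D = \left(- \frac{1}{3}\right) \left(-1300\right) = \frac{1300}{3}$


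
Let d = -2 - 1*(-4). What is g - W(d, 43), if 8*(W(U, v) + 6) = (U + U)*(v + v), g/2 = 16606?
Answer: 33175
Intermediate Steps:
g = 33212 (g = 2*16606 = 33212)
d = 2 (d = -2 + 4 = 2)
W(U, v) = -6 + U*v/2 (W(U, v) = -6 + ((U + U)*(v + v))/8 = -6 + ((2*U)*(2*v))/8 = -6 + (4*U*v)/8 = -6 + U*v/2)
g - W(d, 43) = 33212 - (-6 + (½)*2*43) = 33212 - (-6 + 43) = 33212 - 1*37 = 33212 - 37 = 33175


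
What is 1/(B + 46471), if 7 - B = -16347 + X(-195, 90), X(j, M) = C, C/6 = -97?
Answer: 1/63407 ≈ 1.5771e-5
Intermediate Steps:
C = -582 (C = 6*(-97) = -582)
X(j, M) = -582
B = 16936 (B = 7 - (-16347 - 582) = 7 - 1*(-16929) = 7 + 16929 = 16936)
1/(B + 46471) = 1/(16936 + 46471) = 1/63407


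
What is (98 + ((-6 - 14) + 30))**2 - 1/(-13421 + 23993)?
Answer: 123311807/10572 ≈ 11664.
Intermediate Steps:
(98 + ((-6 - 14) + 30))**2 - 1/(-13421 + 23993) = (98 + (-20 + 30))**2 - 1/10572 = (98 + 10)**2 - 1*1/10572 = 108**2 - 1/10572 = 11664 - 1/10572 = 123311807/10572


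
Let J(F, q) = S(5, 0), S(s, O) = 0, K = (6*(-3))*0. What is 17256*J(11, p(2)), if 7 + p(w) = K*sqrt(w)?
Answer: 0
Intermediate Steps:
K = 0 (K = -18*0 = 0)
p(w) = -7 (p(w) = -7 + 0*sqrt(w) = -7 + 0 = -7)
J(F, q) = 0
17256*J(11, p(2)) = 17256*0 = 0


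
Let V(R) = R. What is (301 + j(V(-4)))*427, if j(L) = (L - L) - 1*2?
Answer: 127673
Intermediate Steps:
j(L) = -2 (j(L) = 0 - 2 = -2)
(301 + j(V(-4)))*427 = (301 - 2)*427 = 299*427 = 127673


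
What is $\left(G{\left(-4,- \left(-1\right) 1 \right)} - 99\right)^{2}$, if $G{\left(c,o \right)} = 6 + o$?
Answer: $8464$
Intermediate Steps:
$\left(G{\left(-4,- \left(-1\right) 1 \right)} - 99\right)^{2} = \left(\left(6 - \left(-1\right) 1\right) - 99\right)^{2} = \left(\left(6 - -1\right) - 99\right)^{2} = \left(\left(6 + 1\right) - 99\right)^{2} = \left(7 - 99\right)^{2} = \left(-92\right)^{2} = 8464$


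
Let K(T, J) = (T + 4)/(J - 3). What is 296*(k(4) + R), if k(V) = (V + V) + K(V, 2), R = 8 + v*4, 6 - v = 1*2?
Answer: 7104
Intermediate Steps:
v = 4 (v = 6 - 2 = 4)
K(T, J) = (4 + T)/(-3 + J)
R = 24 (R = 8 + 4*4 = 8 + 16 = 24)
k(V) = -4 + V (k(V) = (V + V) + (4 + V)/(-3 + 2) = 2*V + (4 + V)/(-1) = 2*V - (4 + V) = 2*V + (-4 - V) = -4 + V)
296*(k(4) + R) = 296*((-4 + 4) + 24) = 296*(0 + 24) = 296*24 = 7104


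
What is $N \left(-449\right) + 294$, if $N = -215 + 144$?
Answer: $32173$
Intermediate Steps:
$N = -71$
$N \left(-449\right) + 294 = \left(-71\right) \left(-449\right) + 294 = 31879 + 294 = 32173$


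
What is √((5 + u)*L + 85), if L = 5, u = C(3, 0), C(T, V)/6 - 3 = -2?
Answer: 2*√35 ≈ 11.832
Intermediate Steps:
C(T, V) = 6 (C(T, V) = 18 + 6*(-2) = 18 - 12 = 6)
u = 6
√((5 + u)*L + 85) = √((5 + 6)*5 + 85) = √(11*5 + 85) = √(55 + 85) = √140 = 2*√35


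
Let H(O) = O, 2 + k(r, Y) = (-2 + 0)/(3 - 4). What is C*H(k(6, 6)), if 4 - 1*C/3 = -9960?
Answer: 0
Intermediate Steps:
k(r, Y) = 0 (k(r, Y) = -2 + (-2 + 0)/(3 - 4) = -2 - 2/(-1) = -2 - 2*(-1) = -2 + 2 = 0)
C = 29892 (C = 12 - 3*(-9960) = 12 + 29880 = 29892)
C*H(k(6, 6)) = 29892*0 = 0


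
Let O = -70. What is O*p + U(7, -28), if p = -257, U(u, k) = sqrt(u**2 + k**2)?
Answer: 17990 + 7*sqrt(17) ≈ 18019.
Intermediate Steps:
U(u, k) = sqrt(k**2 + u**2)
O*p + U(7, -28) = -70*(-257) + sqrt((-28)**2 + 7**2) = 17990 + sqrt(784 + 49) = 17990 + sqrt(833) = 17990 + 7*sqrt(17)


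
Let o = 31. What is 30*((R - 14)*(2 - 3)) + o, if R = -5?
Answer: 601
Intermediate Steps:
30*((R - 14)*(2 - 3)) + o = 30*((-5 - 14)*(2 - 3)) + 31 = 30*(-19*(-1)) + 31 = 30*19 + 31 = 570 + 31 = 601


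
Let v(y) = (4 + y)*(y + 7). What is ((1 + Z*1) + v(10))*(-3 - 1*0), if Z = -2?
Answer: -711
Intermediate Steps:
v(y) = (4 + y)*(7 + y)
((1 + Z*1) + v(10))*(-3 - 1*0) = ((1 - 2*1) + (28 + 10² + 11*10))*(-3 - 1*0) = ((1 - 2) + (28 + 100 + 110))*(-3 + 0) = (-1 + 238)*(-3) = 237*(-3) = -711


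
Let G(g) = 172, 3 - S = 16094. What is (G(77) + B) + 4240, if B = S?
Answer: -11679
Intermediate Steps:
S = -16091 (S = 3 - 1*16094 = 3 - 16094 = -16091)
B = -16091
(G(77) + B) + 4240 = (172 - 16091) + 4240 = -15919 + 4240 = -11679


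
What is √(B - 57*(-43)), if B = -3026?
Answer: 5*I*√23 ≈ 23.979*I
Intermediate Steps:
√(B - 57*(-43)) = √(-3026 - 57*(-43)) = √(-3026 + 2451) = √(-575) = 5*I*√23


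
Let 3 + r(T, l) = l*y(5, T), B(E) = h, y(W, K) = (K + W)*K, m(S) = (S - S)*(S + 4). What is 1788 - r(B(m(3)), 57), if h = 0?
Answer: 1791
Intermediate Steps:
m(S) = 0 (m(S) = 0*(4 + S) = 0)
y(W, K) = K*(K + W)
B(E) = 0
r(T, l) = -3 + T*l*(5 + T) (r(T, l) = -3 + l*(T*(T + 5)) = -3 + l*(T*(5 + T)) = -3 + T*l*(5 + T))
1788 - r(B(m(3)), 57) = 1788 - (-3 + 0*57*(5 + 0)) = 1788 - (-3 + 0*57*5) = 1788 - (-3 + 0) = 1788 - 1*(-3) = 1788 + 3 = 1791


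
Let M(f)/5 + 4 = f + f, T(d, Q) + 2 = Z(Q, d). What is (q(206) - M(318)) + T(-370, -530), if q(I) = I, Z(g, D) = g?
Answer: -3486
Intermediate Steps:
T(d, Q) = -2 + Q
M(f) = -20 + 10*f (M(f) = -20 + 5*(f + f) = -20 + 5*(2*f) = -20 + 10*f)
(q(206) - M(318)) + T(-370, -530) = (206 - (-20 + 10*318)) + (-2 - 530) = (206 - (-20 + 3180)) - 532 = (206 - 1*3160) - 532 = (206 - 3160) - 532 = -2954 - 532 = -3486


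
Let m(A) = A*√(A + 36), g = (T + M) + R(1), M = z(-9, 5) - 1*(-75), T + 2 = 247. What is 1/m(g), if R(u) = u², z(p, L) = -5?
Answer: √22/27808 ≈ 0.00016867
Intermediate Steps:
T = 245 (T = -2 + 247 = 245)
M = 70 (M = -5 - 1*(-75) = -5 + 75 = 70)
g = 316 (g = (245 + 70) + 1² = 315 + 1 = 316)
m(A) = A*√(36 + A)
1/m(g) = 1/(316*√(36 + 316)) = 1/(316*√352) = 1/(316*(4*√22)) = 1/(1264*√22) = √22/27808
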